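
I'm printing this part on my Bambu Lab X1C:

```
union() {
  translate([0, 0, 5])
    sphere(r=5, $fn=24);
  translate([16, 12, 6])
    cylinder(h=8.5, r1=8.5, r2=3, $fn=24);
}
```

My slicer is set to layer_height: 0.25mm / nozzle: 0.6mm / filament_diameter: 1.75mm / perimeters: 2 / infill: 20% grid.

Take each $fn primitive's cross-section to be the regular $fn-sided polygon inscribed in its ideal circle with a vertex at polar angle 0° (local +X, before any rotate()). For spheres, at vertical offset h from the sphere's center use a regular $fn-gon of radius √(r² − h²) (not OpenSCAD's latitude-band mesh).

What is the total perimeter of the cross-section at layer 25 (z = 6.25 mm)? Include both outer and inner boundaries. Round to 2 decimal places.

At z = 6.25 mm: the r=5 sphere contributes a regular 24-gon of circumradius √(5²−1.25²) = 4.841 (perimeter = 2·24·4.841·sin(180°/24) = 30.33 mm); the cone at (16, 12) contributes a regular 24-gon of circumradius 8.338 (interpolated between r1=8.5 and r2=3 at t=0.029) (perimeter = 2·24·8.338·sin(180°/24) = 52.24 mm); Taking the union: the 2 present regions are separate (no shared area or edge), so areas and boundary lengths simply add and each stays a separate island — boundary = 82.57 mm. Overall, the cross-section has 2 separate islands. Total boundary length (outer) = 82.57 mm.

82.57 mm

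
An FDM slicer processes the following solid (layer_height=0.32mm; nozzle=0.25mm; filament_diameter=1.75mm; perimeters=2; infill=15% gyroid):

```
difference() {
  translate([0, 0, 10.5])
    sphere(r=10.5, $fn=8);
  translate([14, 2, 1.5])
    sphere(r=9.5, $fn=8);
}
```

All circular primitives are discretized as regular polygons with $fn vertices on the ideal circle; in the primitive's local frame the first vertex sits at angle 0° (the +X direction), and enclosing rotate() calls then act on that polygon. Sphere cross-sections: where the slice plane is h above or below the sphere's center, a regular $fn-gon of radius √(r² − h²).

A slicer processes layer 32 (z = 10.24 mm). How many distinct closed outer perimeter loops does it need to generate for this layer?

1

At z = 10.24 mm: the r=10.5 sphere contributes a regular 8-gon of circumradius √(10.5²−0.26²) = 10.497; the r=9.5 sphere at (14, 2) contributes a regular 8-gon of circumradius √(9.5²−8.74²) = 3.723; After the difference (first − rest): starting from the r=10.5 sphere, the r=9.5 sphere at (14, 2) misses the remaining region (no effect) — 1 connected region. The result has 1 disconnected region.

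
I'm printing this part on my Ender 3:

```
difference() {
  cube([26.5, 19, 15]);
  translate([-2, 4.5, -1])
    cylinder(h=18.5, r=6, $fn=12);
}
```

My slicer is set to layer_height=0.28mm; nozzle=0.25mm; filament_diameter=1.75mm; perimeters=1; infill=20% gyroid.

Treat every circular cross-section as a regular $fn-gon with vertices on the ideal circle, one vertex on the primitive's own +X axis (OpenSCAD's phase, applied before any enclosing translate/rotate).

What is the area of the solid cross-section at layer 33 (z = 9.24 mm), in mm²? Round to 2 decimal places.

At z = 9.24 mm: the 26.5×19 cube contributes its full rectangle (area 503.50 mm²); the cylinder at (-2, 4.5): section is a regular 12-gon, circumradius r=6 (area = (12/2)·6.000²·sin(360°/12) = 108.00 mm²); Subtracting the remaining from the first: starting from the 26.5×19 cube (503.50 mm²), the r=6 cylinder at (-2, 4.5) partially overlaps it — only the 30.00 mm² overlap (of its 108.00 mm²) is removed, clipping the outline — area = 473.50 mm². Overall, the cross-section is a single solid region. Net area = 473.50 mm².

473.50 mm²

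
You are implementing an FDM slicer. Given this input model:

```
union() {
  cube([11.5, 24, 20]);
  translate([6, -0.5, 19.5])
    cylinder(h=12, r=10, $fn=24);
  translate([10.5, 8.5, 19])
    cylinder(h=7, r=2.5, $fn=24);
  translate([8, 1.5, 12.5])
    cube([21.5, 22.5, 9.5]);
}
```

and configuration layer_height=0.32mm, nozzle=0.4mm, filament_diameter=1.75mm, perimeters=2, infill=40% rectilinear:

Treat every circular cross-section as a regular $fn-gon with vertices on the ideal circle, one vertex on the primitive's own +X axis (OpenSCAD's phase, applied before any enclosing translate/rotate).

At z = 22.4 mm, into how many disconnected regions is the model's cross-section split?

1

At z = 22.4 mm: the cube is absent (z outside [0, 20]); the r=10 cylinder at (6, -0.5) contributes a regular 24-gon of circumradius 10; the r=2.5 cylinder at (10.5, 8.5) contributes a regular 24-gon of circumradius 2.5; the cube at (8, 1.5) is not intersected at this z (z outside [12.5, 22]); Taking the union: the regions partially overlap (shared area 8.60 mm²), so overlapping operands fuse into one piece — 1 connected region. The result has 1 disconnected region.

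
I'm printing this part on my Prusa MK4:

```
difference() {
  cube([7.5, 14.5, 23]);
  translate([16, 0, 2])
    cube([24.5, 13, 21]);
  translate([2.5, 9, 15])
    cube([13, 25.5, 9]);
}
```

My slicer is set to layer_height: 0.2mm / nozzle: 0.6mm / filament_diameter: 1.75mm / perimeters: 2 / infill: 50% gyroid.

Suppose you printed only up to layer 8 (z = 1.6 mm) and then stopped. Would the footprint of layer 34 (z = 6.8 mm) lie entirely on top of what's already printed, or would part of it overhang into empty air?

Compare the two slices. At z = 1.6: the cube (footprint 7.5×14.5) is included at this height (area 108.75 mm²); the cube at (16, 0) is not intersected at this z (z outside [2, 23]); the cube at (2.5, 9) does not reach this height (z outside [15, 24]); Subtracting the remaining from the first: none of the subtracted shapes is present at this height, so the 7.5×14.5 cube is unchanged — area = 108.75 mm². At z = 6.8: the cube (footprint 7.5×14.5) is included at this height (area 108.75 mm²); the 24.5×13 cube at (16, 0) contributes its full rectangle (area 318.50 mm²); the cube at (2.5, 9) does not reach this height (z outside [15, 24]); Taking the first minus the rest: starting from the 7.5×14.5 cube (108.75 mm²), the 24.5×13 cube at (16, 0) misses the remaining region (no effect) — area = 108.75 mm². Checking containment: the cross-section at z = 6.8 is a subset of the cross-section at z = 1.6.

entirely on top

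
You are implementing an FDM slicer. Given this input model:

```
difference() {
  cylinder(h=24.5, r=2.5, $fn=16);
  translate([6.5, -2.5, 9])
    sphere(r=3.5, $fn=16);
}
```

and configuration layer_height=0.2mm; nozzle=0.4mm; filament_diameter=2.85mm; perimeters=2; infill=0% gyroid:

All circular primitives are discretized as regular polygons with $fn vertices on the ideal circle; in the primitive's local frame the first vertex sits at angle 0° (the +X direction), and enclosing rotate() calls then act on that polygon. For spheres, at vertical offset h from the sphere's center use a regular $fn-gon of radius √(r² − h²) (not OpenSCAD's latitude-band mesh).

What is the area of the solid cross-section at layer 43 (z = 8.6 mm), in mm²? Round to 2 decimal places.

19.13 mm²

At z = 8.6 mm: the cylinder: section is a regular 16-gon, circumradius r=2.5 (area = (16/2)·2.500²·sin(360°/16) = 19.13 mm²); the r=3.5 sphere at (6.5, -2.5) slices to a regular 16-gon of circumradius 3.477 (√(r²−h²) with h=0.4 from center) (area = (16/2)·3.477²·sin(360°/16) = 37.01 mm²); After the difference (first − rest): starting from the r=2.5 cylinder (19.13 mm²), the r=3.5 sphere at (6.5, -2.5) misses the remaining region (no effect) — area = 19.13 mm². Overall, the cross-section is a single solid region. Net area = 19.13 mm².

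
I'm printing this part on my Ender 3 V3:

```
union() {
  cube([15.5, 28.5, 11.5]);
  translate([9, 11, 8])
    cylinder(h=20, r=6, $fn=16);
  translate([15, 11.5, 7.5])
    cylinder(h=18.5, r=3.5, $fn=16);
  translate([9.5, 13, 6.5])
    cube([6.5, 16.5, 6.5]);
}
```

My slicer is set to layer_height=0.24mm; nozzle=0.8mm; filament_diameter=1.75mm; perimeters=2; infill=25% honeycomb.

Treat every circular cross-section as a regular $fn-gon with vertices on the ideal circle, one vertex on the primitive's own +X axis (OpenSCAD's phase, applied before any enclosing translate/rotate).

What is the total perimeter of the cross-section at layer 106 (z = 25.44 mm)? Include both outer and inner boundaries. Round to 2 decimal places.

43.63 mm

At z = 25.44 mm: the cube does not reach this height (z outside [0, 11.5]); the r=6 cylinder at (9, 11) gives a regular 16-gon of circumradius 6 (constant along its height) (perimeter = 2·16·6.000·sin(180°/16) = 37.46 mm); the r=3.5 cylinder at (15, 11.5) contributes a regular 16-gon of circumradius 3.5 (perimeter = 2·16·3.500·sin(180°/16) = 21.85 mm); the cube at (9.5, 13) does not reach this height (z outside [6.5, 13]); Merging all regions: the regions partially overlap (shared area 15.77 mm²), so the edge portions inside another operand are dropped and the merged outline is re-measured after clipping — boundary = 43.63 mm. Overall, the cross-section is a single solid region. Total boundary length (outer) = 43.63 mm.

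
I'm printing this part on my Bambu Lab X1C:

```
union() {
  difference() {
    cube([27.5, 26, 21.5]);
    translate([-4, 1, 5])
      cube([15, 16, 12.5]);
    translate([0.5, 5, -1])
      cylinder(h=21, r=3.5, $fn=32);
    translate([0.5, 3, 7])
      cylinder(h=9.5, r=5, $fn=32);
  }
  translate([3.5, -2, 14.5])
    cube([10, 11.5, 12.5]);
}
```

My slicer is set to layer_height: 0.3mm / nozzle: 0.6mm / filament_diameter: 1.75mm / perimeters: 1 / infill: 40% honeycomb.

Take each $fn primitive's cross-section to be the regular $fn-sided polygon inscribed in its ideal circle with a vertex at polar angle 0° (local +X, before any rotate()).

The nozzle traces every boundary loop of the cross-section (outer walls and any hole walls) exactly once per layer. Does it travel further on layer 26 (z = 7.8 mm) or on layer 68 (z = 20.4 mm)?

Layer 26 (z = 7.8): the cube (footprint 27.5×26) is included at this height (perimeter 107.00 mm); the cube at (-4, 1) (footprint 15×16) is included at this height (perimeter 62.00 mm); the r=3.5 cylinder at (0.5, 5) contributes a regular 32-gon of circumradius 3.5 (perimeter = 2·32·3.500·sin(180°/32) = 21.96 mm); the r=5 cylinder at (0.5, 3) contributes a regular 32-gon of circumradius 5 (perimeter = 2·32·5.000·sin(180°/32) = 31.37 mm); After the difference (first − rest): starting from the 27.5×26 cube, the 15×16 cube at (-4, 1) partially overlaps it — only the 176.00 mm² overlap (of its 240.00 mm²) is removed, clipping the outline; the r=3.5 cylinder at (0.5, 5) misses the remaining region (no effect); the r=5 cylinder at (0.5, 3) partially overlaps it — only the 4.80 mm² overlap (of its 78.04 mm²) is removed, clipping the outline — boundary = 119.62 mm; the cube at (3.5, -2) is not intersected at this z (z outside [14.5, 27]); Merging all regions: only the result so far is present, so the union is just that shape — boundary = 119.62 mm. So its perimeter = 119.62 mm. Layer 68 (z = 20.4): the cube is present — its section is the full 27.5×26 rectangle (perimeter 107.00 mm); the cube at (-4, 1) is not intersected at this z (z outside [5, 17.5]); the cylinder at (0.5, 5) does not reach this height (z outside [-1, 20]); the cylinder at (0.5, 3) is absent (z outside [7, 16.5]); After the difference (first − rest): none of the subtracted shapes is present at this height, so the 27.5×26 cube is unchanged — boundary = 107.00 mm; the 10×11.5 cube at (3.5, -2) contributes its full rectangle (perimeter 43.00 mm); Taking the union: the regions partially overlap (shared area 95.00 mm²), so the edge portions inside another operand are dropped and the merged outline is re-measured after clipping — boundary = 111.00 mm. So its perimeter = 111.00 mm. Layer 26 is larger (119.62 vs 111.00 mm).

layer 26 (z = 7.8 mm)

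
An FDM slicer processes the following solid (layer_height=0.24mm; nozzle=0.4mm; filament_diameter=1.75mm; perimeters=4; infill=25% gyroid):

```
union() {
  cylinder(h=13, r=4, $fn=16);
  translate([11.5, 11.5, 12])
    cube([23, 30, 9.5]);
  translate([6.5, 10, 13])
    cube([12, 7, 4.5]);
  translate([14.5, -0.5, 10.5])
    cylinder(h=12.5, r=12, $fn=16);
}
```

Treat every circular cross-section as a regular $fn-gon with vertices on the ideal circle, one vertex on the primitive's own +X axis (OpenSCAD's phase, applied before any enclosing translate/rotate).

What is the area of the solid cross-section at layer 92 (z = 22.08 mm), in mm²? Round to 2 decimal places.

At z = 22.08 mm: the cylinder is absent (z outside [0, 13]); the cube at (11.5, 11.5) is absent (z outside [12, 21.5]); the cube at (6.5, 10) is absent (z outside [13, 17.5]); the cylinder at (14.5, -0.5): section is a regular 16-gon, circumradius r=12 (area = (16/2)·12.000²·sin(360°/16) = 440.85 mm²); Taking the union: only the r=12 cylinder at (14.5, -0.5) is present, so the union is just that shape — area = 440.85 mm². Overall, the cross-section is a single solid region. Net area = 440.85 mm².

440.85 mm²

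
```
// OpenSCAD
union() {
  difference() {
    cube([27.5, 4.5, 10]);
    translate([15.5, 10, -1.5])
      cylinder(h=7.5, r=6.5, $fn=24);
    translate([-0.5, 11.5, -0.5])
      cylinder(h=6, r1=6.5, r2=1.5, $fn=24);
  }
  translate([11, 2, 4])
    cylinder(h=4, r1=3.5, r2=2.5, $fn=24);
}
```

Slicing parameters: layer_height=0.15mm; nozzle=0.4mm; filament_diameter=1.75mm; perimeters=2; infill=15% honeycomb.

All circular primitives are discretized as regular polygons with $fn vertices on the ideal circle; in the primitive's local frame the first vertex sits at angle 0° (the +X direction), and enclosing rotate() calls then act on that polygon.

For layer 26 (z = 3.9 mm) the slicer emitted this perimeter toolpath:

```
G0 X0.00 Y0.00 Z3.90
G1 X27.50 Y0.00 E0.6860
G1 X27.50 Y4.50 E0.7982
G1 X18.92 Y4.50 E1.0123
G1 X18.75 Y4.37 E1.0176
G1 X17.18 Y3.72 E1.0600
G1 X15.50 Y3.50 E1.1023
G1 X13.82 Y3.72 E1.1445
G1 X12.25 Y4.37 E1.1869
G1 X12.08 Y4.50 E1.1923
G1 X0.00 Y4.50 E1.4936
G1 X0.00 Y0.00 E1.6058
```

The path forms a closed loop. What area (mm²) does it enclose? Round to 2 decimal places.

Apply the shoelace formula to the sequence of (X, Y) vertices; enclosed area = 119.31 mm².

119.31 mm²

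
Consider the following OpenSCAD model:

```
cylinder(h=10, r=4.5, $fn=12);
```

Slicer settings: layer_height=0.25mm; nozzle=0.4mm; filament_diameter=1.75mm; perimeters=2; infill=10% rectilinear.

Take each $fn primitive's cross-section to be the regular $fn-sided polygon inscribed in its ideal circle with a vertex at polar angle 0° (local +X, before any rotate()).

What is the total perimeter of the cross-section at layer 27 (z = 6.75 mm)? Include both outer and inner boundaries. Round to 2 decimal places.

At z = 6.75 mm: the r=4.5 cylinder contributes a regular 12-gon of circumradius 4.5 (perimeter = 2·12·4.500·sin(180°/12) = 27.95 mm). Overall, the cross-section is a single solid region. Total boundary length (outer) = 27.95 mm.

27.95 mm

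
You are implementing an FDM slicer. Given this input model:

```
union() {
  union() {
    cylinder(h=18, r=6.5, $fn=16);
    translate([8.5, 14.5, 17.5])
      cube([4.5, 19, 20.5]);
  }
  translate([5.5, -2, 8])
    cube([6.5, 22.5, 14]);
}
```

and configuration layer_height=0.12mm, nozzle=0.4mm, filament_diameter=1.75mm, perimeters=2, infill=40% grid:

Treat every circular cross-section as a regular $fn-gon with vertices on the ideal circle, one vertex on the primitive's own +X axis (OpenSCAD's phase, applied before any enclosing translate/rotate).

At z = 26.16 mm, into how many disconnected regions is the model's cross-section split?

At z = 26.16 mm: the cylinder does not reach this height (z outside [0, 18]); the cube at (8.5, 14.5) is present — its section is the full 4.5×19 rectangle; Merging all regions: only the 4.5×19 cube at (8.5, 14.5) is present, so the union is just that shape — 1 connected region; the cube at (5.5, -2) does not reach this height (z outside [8, 22]); Taking the union: only that combined region is present, so the union is just that shape — 1 connected region. The result has 1 disconnected region.

1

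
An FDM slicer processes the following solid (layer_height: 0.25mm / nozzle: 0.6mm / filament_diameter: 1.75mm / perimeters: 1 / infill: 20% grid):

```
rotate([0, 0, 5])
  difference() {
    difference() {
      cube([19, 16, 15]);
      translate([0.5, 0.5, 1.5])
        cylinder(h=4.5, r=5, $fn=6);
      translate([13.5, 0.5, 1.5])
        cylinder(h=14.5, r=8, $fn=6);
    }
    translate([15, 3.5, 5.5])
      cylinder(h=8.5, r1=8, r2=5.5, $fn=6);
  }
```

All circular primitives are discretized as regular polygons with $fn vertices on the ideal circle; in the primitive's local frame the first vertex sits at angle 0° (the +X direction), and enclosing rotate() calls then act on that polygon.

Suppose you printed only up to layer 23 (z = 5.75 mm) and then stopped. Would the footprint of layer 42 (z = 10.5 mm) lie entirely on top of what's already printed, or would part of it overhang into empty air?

part overhangs

Compare the two slices. At z = 5.75: the 19×16 cube contributes its full rectangle (area 304.00 mm²); the r=5 cylinder at (0.5, 0.5) gives a regular 6-gon of circumradius 5 (constant along its height) (area = (6/2)·5.000²·sin(360°/6) = 64.95 mm²); the r=8 cylinder at (13.5, 0.5) gives a regular 6-gon of circumradius 8 (constant along its height) (area = (6/2)·8.000²·sin(360°/6) = 166.28 mm²); Subtracting the remaining from the first: starting from the 19×16 cube (304.00 mm²), the r=5 cylinder at (0.5, 0.5) partially overlaps it — only the 21.08 mm² overlap (of its 64.95 mm²) is removed, clipping the outline; the r=8 cylinder at (13.5, 0.5) partially overlaps it — only the 84.40 mm² overlap (of its 166.28 mm²) is removed, clipping the outline — area = 198.52 mm²; the cone at (15, 3.5) (r1=8→r2=5.5) has section circumradius 7.926 here — a regular 6-gon (area = (6/2)·7.926²·sin(360°/6) = 163.23 mm²); Subtracting the remaining from the first: starting from the result so far (198.52 mm²), the cone at (15, 3.5) partially overlaps it — only the 28.45 mm² overlap (of its 163.23 mm²) is removed, clipping the outline — area = 170.06 mm²; (rotated 5° about Z; rotation is an isometry so areas/perimeters/island counts are preserved). At z = 10.5: the 19×16 cube contributes its full rectangle (area 304.00 mm²); the cylinder at (0.5, 0.5) is not intersected at this z (z outside [1.5, 6]); the cylinder at (13.5, 0.5): section is a regular 6-gon, circumradius r=8 (area = (6/2)·8.000²·sin(360°/6) = 166.28 mm²); After the difference (first − rest): starting from the 19×16 cube (304.00 mm²), the r=8 cylinder at (13.5, 0.5) partially overlaps it — only the 84.40 mm² overlap (of its 166.28 mm²) is removed, clipping the outline — area = 219.60 mm²; the cone at (15, 3.5): at t=0.588 of its height the radius interpolates to r₁+(r₂−r₁)t = 6.529, giving a regular 6-gon of that circumradius (area = (6/2)·6.529²·sin(360°/6) = 110.76 mm²); After the difference (first − rest): starting from that combined region (219.60 mm²), the cone at (15, 3.5) partially overlaps it — only the 14.88 mm² overlap (of its 110.76 mm²) is removed, clipping the outline — area = 204.71 mm²; (rotated 5° about Z; rotation is an isometry so areas/perimeters/island counts are preserved). Checking containment: at z = 10.5 the cross-section extends beyond the z = 5.75 cross-section by about 34.65 mm².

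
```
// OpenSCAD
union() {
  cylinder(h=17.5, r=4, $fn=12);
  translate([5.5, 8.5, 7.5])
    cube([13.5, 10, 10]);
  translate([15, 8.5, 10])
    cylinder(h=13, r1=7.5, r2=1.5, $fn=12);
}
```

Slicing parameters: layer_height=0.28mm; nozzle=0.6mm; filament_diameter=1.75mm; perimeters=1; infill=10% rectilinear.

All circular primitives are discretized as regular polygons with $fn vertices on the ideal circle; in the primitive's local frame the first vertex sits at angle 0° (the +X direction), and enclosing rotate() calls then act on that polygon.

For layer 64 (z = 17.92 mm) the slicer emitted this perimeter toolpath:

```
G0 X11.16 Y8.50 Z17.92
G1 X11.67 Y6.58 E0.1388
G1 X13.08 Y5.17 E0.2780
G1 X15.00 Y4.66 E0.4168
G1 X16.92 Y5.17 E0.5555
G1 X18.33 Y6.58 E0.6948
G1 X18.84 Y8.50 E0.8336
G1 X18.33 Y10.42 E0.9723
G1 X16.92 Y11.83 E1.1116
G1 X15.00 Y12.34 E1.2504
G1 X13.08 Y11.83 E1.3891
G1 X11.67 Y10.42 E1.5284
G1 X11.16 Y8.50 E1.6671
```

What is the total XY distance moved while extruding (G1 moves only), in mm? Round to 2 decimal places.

Sum the Euclidean lengths of each G1 segment: total = 23.87 mm.

23.87 mm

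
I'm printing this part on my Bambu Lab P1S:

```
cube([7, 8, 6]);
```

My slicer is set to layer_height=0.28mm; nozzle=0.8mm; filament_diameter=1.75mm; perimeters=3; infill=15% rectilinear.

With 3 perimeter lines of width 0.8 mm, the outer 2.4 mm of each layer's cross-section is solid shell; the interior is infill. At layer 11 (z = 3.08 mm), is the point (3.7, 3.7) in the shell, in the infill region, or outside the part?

infill

At z = 3.08 mm: the 7×8 cube contributes its full rectangle. Overall, the cross-section is a single solid region. The nearest boundary edge runs (7.00, 0.00)→(7.00, 8.00); distance from the point to it = 3.30 mm. The point is inside the cross-section and 3.30 mm from the nearest boundary — more than the 2.4 mm shell width (3 × 0.8), so it's in the infill interior.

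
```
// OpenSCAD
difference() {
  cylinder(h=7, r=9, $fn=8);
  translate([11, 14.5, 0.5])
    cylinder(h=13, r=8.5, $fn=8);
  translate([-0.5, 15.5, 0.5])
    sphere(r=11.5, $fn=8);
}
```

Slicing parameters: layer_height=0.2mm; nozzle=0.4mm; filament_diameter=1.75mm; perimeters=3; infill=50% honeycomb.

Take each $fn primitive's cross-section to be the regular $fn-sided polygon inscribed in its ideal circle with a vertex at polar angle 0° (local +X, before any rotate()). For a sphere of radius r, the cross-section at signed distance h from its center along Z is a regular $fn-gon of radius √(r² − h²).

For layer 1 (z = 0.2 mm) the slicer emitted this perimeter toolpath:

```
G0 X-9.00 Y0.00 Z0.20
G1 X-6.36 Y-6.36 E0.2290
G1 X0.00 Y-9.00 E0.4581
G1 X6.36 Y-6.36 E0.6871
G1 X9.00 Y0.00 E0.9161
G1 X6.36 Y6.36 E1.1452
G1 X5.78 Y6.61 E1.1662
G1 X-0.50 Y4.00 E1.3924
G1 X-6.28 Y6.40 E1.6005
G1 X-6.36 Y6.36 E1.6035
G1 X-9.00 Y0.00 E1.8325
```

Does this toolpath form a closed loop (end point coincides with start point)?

yes

Start point (G0): (-9.00, 0.00). End point (last G1): the path returns to the start — closed.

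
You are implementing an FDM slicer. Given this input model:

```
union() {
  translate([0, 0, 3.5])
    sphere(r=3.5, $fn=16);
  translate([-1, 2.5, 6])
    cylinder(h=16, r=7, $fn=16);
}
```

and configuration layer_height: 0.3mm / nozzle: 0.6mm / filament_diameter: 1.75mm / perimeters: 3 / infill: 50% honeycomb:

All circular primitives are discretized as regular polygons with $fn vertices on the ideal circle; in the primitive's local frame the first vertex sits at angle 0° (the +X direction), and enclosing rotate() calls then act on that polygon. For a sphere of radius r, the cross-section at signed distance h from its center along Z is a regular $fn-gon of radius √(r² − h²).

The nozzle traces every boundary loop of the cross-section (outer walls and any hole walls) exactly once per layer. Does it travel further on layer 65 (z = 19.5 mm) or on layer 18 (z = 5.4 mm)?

layer 65 (z = 19.5 mm)

Layer 65 (z = 19.5): the sphere is not intersected at this z (|z−center|=16.000 > r=3.5); the r=7 cylinder at (-1, 2.5) gives a regular 16-gon of circumradius 7 (constant along its height) (perimeter = 2·16·7.000·sin(180°/16) = 43.70 mm); Merging all regions: only the r=7 cylinder at (-1, 2.5) is present, so the union is just that shape — boundary = 43.70 mm. So its perimeter = 43.70 mm. Layer 18 (z = 5.4): the sphere: section is a regular 16-gon, circumradius = √(r²−h²) = √(3.5²−1.9²) = 2.939 (perimeter = 2·16·2.939·sin(180°/16) = 18.35 mm); the cylinder at (-1, 2.5) is not intersected at this z (z outside [6, 22]); Merging all regions: only the r=3.5 sphere is present, so the union is just that shape — boundary = 18.35 mm. So its perimeter = 18.35 mm. Layer 65 is larger (43.70 vs 18.35 mm).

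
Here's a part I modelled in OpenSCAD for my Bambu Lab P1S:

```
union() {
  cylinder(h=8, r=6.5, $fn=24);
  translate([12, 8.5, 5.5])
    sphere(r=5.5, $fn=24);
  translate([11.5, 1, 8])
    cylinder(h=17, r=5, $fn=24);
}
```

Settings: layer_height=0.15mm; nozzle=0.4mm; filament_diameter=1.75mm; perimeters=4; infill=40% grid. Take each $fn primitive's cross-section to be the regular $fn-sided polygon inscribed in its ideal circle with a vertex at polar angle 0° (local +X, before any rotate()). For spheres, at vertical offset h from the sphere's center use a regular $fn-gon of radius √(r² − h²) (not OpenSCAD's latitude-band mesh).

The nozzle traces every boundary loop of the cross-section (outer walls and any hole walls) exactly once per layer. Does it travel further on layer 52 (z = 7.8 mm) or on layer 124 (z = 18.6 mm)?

layer 52 (z = 7.8 mm)

Layer 52 (z = 7.8): the r=6.5 cylinder contributes a regular 24-gon of circumradius 6.5 (perimeter = 2·24·6.500·sin(180°/24) = 40.72 mm); the r=5.5 sphere at (12, 8.5) slices to a regular 24-gon of circumradius 4.996 (√(r²−h²) with h=2.3 from center) (perimeter = 2·24·4.996·sin(180°/24) = 31.30 mm); the cylinder at (11.5, 1) is not intersected at this z (z outside [8, 25]); Combining (union): the 2 present regions are separate (no shared area or edge), so areas and boundary lengths simply add and each stays a separate island — boundary = 72.03 mm. So its perimeter = 72.03 mm. Layer 124 (z = 18.6): the cylinder is not intersected at this z (z outside [0, 8]); the sphere at (12, 8.5) does not reach this height (|z−center|=13.100 > r=5.5); the r=5 cylinder at (11.5, 1) contributes a regular 24-gon of circumradius 5 (perimeter = 2·24·5.000·sin(180°/24) = 31.33 mm); Merging all regions: only the r=5 cylinder at (11.5, 1) is present, so the union is just that shape — boundary = 31.33 mm. So its perimeter = 31.33 mm. Layer 52 is larger (72.03 vs 31.33 mm).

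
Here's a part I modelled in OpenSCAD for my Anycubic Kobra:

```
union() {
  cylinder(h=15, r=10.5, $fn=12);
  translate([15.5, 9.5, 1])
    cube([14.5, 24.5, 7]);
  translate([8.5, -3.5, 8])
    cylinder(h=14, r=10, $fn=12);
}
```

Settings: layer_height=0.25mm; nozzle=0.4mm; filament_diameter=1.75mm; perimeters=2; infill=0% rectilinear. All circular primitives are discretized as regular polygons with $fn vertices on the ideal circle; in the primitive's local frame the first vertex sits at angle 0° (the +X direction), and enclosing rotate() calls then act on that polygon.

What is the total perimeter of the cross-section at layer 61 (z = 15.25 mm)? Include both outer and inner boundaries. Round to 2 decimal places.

62.12 mm

At z = 15.25 mm: the cylinder does not reach this height (z outside [0, 15]); the cube at (15.5, 9.5) is absent (z outside [1, 8]); the r=10 cylinder at (8.5, -3.5) gives a regular 12-gon of circumradius 10 (constant along its height) (perimeter = 2·12·10.000·sin(180°/12) = 62.12 mm); Taking the union: only the r=10 cylinder at (8.5, -3.5) is present, so the union is just that shape — boundary = 62.12 mm. Overall, the cross-section is a single solid region. Total boundary length (outer) = 62.12 mm.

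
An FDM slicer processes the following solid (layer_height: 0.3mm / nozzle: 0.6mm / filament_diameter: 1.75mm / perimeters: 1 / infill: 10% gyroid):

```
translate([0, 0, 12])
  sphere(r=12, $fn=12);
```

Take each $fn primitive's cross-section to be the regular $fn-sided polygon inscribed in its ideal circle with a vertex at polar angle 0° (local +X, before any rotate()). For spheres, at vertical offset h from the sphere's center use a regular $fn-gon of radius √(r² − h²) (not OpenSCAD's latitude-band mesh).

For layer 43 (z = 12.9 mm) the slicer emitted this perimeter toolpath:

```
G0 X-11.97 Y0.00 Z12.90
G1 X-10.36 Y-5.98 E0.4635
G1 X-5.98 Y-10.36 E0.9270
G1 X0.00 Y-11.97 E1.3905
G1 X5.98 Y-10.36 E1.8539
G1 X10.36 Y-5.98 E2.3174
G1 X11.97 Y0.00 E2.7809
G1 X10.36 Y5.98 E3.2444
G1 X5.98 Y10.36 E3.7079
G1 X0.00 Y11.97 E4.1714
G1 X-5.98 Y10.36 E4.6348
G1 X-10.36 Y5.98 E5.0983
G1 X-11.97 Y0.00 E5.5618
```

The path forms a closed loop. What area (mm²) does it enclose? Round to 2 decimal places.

Apply the shoelace formula to the sequence of (X, Y) vertices; enclosed area = 429.46 mm².

429.46 mm²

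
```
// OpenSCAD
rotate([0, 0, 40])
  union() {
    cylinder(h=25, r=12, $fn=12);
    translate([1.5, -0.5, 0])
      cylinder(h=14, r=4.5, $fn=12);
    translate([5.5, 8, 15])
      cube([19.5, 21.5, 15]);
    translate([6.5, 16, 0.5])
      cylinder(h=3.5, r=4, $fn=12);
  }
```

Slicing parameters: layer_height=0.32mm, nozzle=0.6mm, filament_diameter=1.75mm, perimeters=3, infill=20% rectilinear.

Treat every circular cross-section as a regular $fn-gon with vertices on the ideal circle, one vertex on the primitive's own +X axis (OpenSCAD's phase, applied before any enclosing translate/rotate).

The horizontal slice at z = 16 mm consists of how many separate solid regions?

1

At z = 16 mm: the r=12 cylinder contributes a regular 12-gon of circumradius 12; the cylinder at (1.5, -0.5) is absent (z outside [0, 14]); the cube at (5.5, 8) (footprint 19.5×21.5) is included at this height; the cylinder at (6.5, 16) does not reach this height (z outside [0.5, 4]); Merging all regions: the regions partially overlap (shared area 4.09 mm²), so overlapping operands fuse into one piece — 1 connected region; (rotated 40° about Z; rotation is an isometry so areas/perimeters/island counts are preserved). The result has 1 disconnected region.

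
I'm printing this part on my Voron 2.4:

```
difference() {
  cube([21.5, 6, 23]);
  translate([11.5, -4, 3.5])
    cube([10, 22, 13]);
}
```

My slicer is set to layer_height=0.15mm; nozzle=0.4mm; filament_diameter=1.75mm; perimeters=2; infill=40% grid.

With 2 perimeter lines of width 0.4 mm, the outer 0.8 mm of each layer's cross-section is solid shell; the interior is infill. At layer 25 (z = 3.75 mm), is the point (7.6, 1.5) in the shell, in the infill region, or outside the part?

infill

At z = 3.75 mm: the cube is present — its section is the full 21.5×6 rectangle; the cube at (11.5, -4) is present — its section is the full 10×22 rectangle; Subtracting the remaining from the first: starting from the 21.5×6 cube, the 10×22 cube at (11.5, -4) partially overlaps it — only the 60.00 mm² overlap (of its 220.00 mm²) is removed, clipping the outline — 1 connected region. Overall, the cross-section is a single solid region. The nearest boundary edge runs (11.50, 0.00)→(0.00, 0.00); distance from the point to it = 1.50 mm. The point is inside the cross-section and 1.50 mm from the nearest boundary — more than the 0.8 mm shell width (2 × 0.4), so it's in the infill interior.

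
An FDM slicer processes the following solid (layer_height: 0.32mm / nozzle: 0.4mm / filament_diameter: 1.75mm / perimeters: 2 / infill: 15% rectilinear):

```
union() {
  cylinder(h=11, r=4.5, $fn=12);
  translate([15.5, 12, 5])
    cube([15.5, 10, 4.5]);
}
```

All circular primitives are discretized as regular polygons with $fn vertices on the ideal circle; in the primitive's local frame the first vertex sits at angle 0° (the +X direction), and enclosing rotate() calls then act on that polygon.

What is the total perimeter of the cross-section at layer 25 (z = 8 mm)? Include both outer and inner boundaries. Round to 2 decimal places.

At z = 8 mm: the r=4.5 cylinder contributes a regular 12-gon of circumradius 4.5 (perimeter = 2·12·4.500·sin(180°/12) = 27.95 mm); the 15.5×10 cube at (15.5, 12) contributes its full rectangle (perimeter 51.00 mm); Combining (union): the 2 present regions are separate (no shared area or edge), so areas and boundary lengths simply add and each stays a separate island — boundary = 78.95 mm. Overall, the cross-section has 2 separate islands. Total boundary length (outer) = 78.95 mm.

78.95 mm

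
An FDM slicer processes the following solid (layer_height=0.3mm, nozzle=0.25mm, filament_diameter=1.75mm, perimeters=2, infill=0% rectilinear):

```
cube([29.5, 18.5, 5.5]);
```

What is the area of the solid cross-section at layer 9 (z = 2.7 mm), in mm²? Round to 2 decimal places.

545.75 mm²

At z = 2.7 mm: the cube (footprint 29.5×18.5) is included at this height (area 545.75 mm²). Overall, the cross-section is a single solid region. Net area = 545.75 mm².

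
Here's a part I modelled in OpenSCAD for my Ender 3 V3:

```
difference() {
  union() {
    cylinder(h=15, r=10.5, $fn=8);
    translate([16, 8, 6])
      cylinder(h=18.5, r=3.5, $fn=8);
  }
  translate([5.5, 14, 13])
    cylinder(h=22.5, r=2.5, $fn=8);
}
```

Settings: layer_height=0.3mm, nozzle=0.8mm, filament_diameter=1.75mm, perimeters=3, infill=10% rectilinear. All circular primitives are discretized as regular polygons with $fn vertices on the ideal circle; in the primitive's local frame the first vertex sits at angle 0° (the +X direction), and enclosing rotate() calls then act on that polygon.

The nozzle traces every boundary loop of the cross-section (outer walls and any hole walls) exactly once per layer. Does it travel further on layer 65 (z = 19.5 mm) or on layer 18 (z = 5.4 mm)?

layer 18 (z = 5.4 mm)

Layer 65 (z = 19.5): the cylinder does not reach this height (z outside [0, 15]); the r=3.5 cylinder at (16, 8) gives a regular 8-gon of circumradius 3.5 (constant along its height) (perimeter = 2·8·3.500·sin(180°/8) = 21.43 mm); Merging all regions: only the r=3.5 cylinder at (16, 8) is present, so the union is just that shape — boundary = 21.43 mm; the r=2.5 cylinder at (5.5, 14) gives a regular 8-gon of circumradius 2.5 (constant along its height) (perimeter = 2·8·2.500·sin(180°/8) = 15.31 mm); After the difference (first − rest): starting from the result so far, the r=2.5 cylinder at (5.5, 14) misses the remaining region (no effect) — boundary = 21.43 mm. So its perimeter = 21.43 mm. Layer 18 (z = 5.4): the r=10.5 cylinder contributes a regular 8-gon of circumradius 10.5 (perimeter = 2·8·10.500·sin(180°/8) = 64.29 mm); the cylinder at (16, 8) does not reach this height (z outside [6, 24.5]); Taking the union: only the r=10.5 cylinder is present, so the union is just that shape — boundary = 64.29 mm; the cylinder at (5.5, 14) is absent (z outside [13, 35.5]); Subtracting the remaining from the first: none of the subtracted shapes is present at this height, so the result so far is unchanged — boundary = 64.29 mm. So its perimeter = 64.29 mm. Layer 18 is larger (64.29 vs 21.43 mm).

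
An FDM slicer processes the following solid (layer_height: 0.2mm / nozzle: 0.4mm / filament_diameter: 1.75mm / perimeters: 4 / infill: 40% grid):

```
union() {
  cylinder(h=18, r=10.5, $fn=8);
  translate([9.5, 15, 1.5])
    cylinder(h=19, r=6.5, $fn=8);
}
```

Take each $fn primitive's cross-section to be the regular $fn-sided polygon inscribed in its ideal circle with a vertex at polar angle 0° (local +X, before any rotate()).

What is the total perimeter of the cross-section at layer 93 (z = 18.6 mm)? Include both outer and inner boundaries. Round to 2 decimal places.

39.80 mm

At z = 18.6 mm: the cylinder is absent (z outside [0, 18]); the cylinder at (9.5, 15): section is a regular 8-gon, circumradius r=6.5 (perimeter = 2·8·6.500·sin(180°/8) = 39.80 mm); Merging all regions: only the r=6.5 cylinder at (9.5, 15) is present, so the union is just that shape — boundary = 39.80 mm. Overall, the cross-section is a single solid region. Total boundary length (outer) = 39.80 mm.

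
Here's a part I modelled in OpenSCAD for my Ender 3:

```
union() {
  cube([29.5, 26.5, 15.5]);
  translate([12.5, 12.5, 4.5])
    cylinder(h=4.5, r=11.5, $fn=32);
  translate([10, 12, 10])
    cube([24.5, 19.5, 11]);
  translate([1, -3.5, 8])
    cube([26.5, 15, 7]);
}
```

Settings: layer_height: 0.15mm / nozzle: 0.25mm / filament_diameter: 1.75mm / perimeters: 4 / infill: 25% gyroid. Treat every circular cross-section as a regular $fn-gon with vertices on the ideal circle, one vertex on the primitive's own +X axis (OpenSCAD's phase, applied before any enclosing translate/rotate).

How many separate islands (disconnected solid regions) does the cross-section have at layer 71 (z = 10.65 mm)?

At z = 10.65 mm: the 29.5×26.5 cube contributes its full rectangle; the cylinder at (12.5, 12.5) is absent (z outside [4.5, 9]); the 24.5×19.5 cube at (10, 12) contributes its full rectangle; the cube at (1, -3.5) (footprint 26.5×15) is included at this height; Combining (union): the regions partially overlap (shared area 587.50 mm²), so overlapping operands fuse into one piece — 1 connected region. Overall, the cross-section is a single solid region. Island count = 1.

1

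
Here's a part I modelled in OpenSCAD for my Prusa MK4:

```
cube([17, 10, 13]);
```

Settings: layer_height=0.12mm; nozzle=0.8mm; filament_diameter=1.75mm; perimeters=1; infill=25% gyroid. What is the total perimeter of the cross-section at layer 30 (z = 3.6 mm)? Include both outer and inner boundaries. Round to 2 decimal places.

At z = 3.6 mm: the cube (footprint 17×10) is included at this height (perimeter 54.00 mm). Overall, the cross-section is a single solid region. Total boundary length (outer) = 54.00 mm.

54.00 mm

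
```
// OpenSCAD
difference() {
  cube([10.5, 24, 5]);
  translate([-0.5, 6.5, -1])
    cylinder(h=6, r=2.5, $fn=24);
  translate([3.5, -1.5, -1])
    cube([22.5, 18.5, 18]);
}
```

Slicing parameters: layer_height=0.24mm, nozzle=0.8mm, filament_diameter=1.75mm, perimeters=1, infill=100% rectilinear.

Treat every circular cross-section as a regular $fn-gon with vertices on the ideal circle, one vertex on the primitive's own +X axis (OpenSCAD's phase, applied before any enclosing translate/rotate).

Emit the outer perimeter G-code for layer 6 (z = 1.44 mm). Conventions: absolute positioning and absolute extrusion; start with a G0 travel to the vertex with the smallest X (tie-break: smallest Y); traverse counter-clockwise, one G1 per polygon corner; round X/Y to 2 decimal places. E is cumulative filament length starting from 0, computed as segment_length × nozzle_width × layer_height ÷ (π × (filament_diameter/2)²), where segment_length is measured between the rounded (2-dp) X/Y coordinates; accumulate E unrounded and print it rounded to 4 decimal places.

At z = 1.44 mm: the cube (footprint 10.5×24) is included at this height; the r=2.5 cylinder at (-0.5, 6.5) contributes a regular 24-gon of circumradius 2.5; the 22.5×18.5 cube at (3.5, -1.5) contributes its full rectangle; After the difference (first − rest): starting from the 10.5×24 cube, the r=2.5 cylinder at (-0.5, 6.5) partially overlaps it — only the 7.24 mm² overlap (of its 19.41 mm²) is removed, clipping the outline; the 22.5×18.5 cube at (3.5, -1.5) partially overlaps it — only the 119.00 mm² overlap (of its 416.25 mm²) is removed, clipping the outline — 1 connected region. The outline is a single polygon with 19 vertices. Extrusion per mm of travel: 0.8 × 0.24 / (π × 0.875²) = 0.079824. Accumulating E over each segment gives final E = 5.6647.

G0 X0.00 Y0.00 Z1.44
G1 X3.50 Y0.00 E0.2794
G1 X3.50 Y17.00 E1.6364
G1 X10.50 Y17.00 E2.1952
G1 X10.50 Y24.00 E2.7539
G1 X0.00 Y24.00 E3.5921
G1 X0.00 Y8.93 E4.7950
G1 X0.15 Y8.91 E4.8071
G1 X0.75 Y8.67 E4.8587
G1 X1.27 Y8.27 E4.9111
G1 X1.67 Y7.75 E4.9634
G1 X1.91 Y7.15 E5.0150
G1 X2.00 Y6.50 E5.0674
G1 X1.91 Y5.85 E5.1198
G1 X1.67 Y5.25 E5.1714
G1 X1.27 Y4.73 E5.2237
G1 X0.75 Y4.33 E5.2761
G1 X0.15 Y4.09 E5.3277
G1 X0.00 Y4.07 E5.3398
G1 X0.00 Y0.00 E5.6647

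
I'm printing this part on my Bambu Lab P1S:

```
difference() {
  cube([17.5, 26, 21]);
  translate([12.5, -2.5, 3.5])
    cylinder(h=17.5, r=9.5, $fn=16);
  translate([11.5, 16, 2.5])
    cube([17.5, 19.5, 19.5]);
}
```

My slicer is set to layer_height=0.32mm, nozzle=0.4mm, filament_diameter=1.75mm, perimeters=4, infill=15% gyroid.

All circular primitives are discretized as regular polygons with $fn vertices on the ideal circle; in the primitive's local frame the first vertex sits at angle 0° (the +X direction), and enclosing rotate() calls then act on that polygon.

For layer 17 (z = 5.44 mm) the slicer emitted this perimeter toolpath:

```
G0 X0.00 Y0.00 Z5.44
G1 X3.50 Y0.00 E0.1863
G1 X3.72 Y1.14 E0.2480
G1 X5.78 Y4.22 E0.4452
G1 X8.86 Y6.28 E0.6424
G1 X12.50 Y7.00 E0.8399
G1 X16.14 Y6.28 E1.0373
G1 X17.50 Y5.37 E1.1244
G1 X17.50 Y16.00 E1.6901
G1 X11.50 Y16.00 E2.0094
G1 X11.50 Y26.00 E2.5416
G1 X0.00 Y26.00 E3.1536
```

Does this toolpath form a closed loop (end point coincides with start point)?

Start point (G0): (0.00, 0.00). End point (last G1): the path does not return to the start — open.

no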